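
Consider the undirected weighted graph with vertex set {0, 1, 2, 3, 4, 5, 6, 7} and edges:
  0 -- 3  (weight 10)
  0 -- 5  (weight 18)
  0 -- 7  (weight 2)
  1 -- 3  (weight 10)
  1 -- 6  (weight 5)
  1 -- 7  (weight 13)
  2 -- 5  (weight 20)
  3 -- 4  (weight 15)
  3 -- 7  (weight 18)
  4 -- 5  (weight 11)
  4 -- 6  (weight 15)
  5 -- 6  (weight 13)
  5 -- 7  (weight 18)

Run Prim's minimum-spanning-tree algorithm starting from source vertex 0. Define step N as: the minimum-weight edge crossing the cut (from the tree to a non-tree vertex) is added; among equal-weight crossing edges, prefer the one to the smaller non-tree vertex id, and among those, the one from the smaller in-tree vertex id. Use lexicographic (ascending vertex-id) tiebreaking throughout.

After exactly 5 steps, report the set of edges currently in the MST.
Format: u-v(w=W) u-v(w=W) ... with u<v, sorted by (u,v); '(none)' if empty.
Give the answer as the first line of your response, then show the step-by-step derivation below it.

0-3(w=10) 0-7(w=2) 1-3(w=10) 1-6(w=5) 5-6(w=13)

step 1: add edge 0-7 (w=2); MST = {0-7(w=2)}
step 2: add edge 0-3 (w=10); MST = {0-3(w=10) 0-7(w=2)}
step 3: add edge 1-3 (w=10); MST = {0-3(w=10) 0-7(w=2) 1-3(w=10)}
step 4: add edge 1-6 (w=5); MST = {0-3(w=10) 0-7(w=2) 1-3(w=10) 1-6(w=5)}
step 5: add edge 5-6 (w=13); MST = {0-3(w=10) 0-7(w=2) 1-3(w=10) 1-6(w=5) 5-6(w=13)}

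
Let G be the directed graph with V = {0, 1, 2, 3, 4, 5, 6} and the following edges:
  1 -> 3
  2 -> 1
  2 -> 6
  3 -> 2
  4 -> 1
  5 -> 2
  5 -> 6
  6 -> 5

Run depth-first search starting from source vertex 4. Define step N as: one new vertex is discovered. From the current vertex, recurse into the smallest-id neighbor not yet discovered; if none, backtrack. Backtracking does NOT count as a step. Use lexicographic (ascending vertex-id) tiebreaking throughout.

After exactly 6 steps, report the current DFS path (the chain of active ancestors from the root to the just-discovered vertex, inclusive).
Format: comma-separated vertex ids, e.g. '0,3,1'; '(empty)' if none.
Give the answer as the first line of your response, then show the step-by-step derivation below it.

4,1,3,2,6,5

step 1: discover 4; path=4; order=4
step 2: discover 1; path=4>1; order=4,1
step 3: discover 3; path=4>1>3; order=4,1,3
step 4: discover 2; path=4>1>3>2; order=4,1,3,2
step 5: discover 6; path=4>1>3>2>6; order=4,1,3,2,6
step 6: discover 5; path=4>1>3>2>6>5; order=4,1,3,2,6,5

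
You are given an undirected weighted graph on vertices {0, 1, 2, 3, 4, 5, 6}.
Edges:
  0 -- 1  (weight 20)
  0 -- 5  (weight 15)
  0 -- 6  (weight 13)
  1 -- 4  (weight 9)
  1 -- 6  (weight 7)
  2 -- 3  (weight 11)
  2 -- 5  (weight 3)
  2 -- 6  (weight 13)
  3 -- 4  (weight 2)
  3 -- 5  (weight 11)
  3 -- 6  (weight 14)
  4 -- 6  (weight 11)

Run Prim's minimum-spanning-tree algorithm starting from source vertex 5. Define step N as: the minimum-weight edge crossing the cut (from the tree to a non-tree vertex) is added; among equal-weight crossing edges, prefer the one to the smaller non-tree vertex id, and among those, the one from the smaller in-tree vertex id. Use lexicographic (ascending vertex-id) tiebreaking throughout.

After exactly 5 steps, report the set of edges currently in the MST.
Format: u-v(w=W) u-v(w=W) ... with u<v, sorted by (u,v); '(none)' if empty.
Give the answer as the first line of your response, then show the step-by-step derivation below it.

1-4(w=9) 1-6(w=7) 2-3(w=11) 2-5(w=3) 3-4(w=2)

step 1: add edge 2-5 (w=3); MST = {2-5(w=3)}
step 2: add edge 2-3 (w=11); MST = {2-3(w=11) 2-5(w=3)}
step 3: add edge 3-4 (w=2); MST = {2-3(w=11) 2-5(w=3) 3-4(w=2)}
step 4: add edge 1-4 (w=9); MST = {1-4(w=9) 2-3(w=11) 2-5(w=3) 3-4(w=2)}
step 5: add edge 1-6 (w=7); MST = {1-4(w=9) 1-6(w=7) 2-3(w=11) 2-5(w=3) 3-4(w=2)}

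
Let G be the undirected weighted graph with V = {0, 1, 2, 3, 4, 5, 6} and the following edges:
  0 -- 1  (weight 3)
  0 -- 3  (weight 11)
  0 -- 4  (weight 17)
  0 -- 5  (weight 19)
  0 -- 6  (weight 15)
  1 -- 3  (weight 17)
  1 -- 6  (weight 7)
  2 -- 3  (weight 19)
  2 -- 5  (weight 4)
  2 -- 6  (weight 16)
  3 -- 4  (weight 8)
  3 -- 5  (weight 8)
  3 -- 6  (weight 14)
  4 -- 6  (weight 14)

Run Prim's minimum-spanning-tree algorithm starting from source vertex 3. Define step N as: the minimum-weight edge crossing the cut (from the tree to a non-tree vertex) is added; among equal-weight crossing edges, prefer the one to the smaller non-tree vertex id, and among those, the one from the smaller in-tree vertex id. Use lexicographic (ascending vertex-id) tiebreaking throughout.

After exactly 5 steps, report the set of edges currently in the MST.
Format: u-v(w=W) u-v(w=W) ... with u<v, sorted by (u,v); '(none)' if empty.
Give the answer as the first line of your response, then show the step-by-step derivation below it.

0-1(w=3) 0-3(w=11) 2-5(w=4) 3-4(w=8) 3-5(w=8)

step 1: add edge 3-4 (w=8); MST = {3-4(w=8)}
step 2: add edge 3-5 (w=8); MST = {3-4(w=8) 3-5(w=8)}
step 3: add edge 2-5 (w=4); MST = {2-5(w=4) 3-4(w=8) 3-5(w=8)}
step 4: add edge 0-3 (w=11); MST = {0-3(w=11) 2-5(w=4) 3-4(w=8) 3-5(w=8)}
step 5: add edge 0-1 (w=3); MST = {0-1(w=3) 0-3(w=11) 2-5(w=4) 3-4(w=8) 3-5(w=8)}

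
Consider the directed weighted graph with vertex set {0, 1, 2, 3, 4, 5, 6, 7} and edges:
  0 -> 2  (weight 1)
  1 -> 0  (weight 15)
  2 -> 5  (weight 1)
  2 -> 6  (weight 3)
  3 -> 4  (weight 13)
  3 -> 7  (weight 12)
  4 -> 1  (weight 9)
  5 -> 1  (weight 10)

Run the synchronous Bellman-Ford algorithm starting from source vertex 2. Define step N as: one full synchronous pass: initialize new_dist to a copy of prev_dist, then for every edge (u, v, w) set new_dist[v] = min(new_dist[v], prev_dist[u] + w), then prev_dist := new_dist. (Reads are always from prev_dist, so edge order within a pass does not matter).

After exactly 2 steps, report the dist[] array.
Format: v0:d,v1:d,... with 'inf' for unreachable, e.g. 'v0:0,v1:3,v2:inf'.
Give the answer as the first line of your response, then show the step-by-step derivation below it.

v0:inf,v1:11,v2:0,v3:inf,v4:inf,v5:1,v6:3,v7:inf

step 1: dist = v0:inf,v1:inf,v2:0,v3:inf,v4:inf,v5:1,v6:3,v7:inf
step 2: dist = v0:inf,v1:11,v2:0,v3:inf,v4:inf,v5:1,v6:3,v7:inf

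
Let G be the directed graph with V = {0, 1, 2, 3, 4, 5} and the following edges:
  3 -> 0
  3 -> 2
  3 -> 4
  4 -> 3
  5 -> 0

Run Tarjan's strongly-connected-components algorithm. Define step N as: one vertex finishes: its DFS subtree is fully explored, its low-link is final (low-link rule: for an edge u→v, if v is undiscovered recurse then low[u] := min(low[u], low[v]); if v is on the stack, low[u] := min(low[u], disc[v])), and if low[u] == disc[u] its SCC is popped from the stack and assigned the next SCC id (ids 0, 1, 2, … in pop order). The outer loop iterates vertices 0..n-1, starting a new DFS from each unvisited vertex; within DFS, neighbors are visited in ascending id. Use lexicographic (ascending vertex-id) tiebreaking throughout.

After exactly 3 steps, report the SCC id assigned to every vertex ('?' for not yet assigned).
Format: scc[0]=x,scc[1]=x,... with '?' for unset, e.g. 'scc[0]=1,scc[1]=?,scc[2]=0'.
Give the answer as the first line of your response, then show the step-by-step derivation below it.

scc[0]=0,scc[1]=1,scc[2]=2,scc[3]=?,scc[4]=?,scc[5]=?

step 1: low=(low[0]=0,low[1]=?,low[2]=?,low[3]=?,low[4]=?,low[5]=?); scc=(scc[0]=0,scc[1]=?,scc[2]=?,scc[3]=?,scc[4]=?,scc[5]=?)
step 2: low=(low[0]=0,low[1]=1,low[2]=?,low[3]=?,low[4]=?,low[5]=?); scc=(scc[0]=0,scc[1]=1,scc[2]=?,scc[3]=?,scc[4]=?,scc[5]=?)
step 3: low=(low[0]=0,low[1]=1,low[2]=2,low[3]=?,low[4]=?,low[5]=?); scc=(scc[0]=0,scc[1]=1,scc[2]=2,scc[3]=?,scc[4]=?,scc[5]=?)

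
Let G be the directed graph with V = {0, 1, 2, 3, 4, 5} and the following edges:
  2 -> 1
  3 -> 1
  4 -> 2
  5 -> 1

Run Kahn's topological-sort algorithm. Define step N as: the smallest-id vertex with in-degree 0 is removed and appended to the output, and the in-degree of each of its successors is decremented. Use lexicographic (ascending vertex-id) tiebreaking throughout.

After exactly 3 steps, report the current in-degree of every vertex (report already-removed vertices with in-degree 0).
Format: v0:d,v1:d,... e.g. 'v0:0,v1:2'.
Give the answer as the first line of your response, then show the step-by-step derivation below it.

v0:0,v1:2,v2:0,v3:0,v4:0,v5:0

step 1: output 0; order=[0]; indeg=(0,3,1,0,0,0)
step 2: output 3; order=[0,3]; indeg=(0,2,1,0,0,0)
step 3: output 4; order=[0,3,4]; indeg=(0,2,0,0,0,0)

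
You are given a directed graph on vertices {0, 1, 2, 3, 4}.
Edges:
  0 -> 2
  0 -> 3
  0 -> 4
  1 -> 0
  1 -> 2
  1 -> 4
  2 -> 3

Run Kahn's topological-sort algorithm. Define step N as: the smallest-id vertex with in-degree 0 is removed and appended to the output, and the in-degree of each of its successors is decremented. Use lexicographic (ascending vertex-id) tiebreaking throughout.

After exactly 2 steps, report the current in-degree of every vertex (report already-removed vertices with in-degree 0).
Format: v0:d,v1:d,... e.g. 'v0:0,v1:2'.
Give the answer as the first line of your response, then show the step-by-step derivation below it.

v0:0,v1:0,v2:0,v3:1,v4:0

step 1: output 1; order=[1]; indeg=(0,0,1,2,1)
step 2: output 0; order=[1,0]; indeg=(0,0,0,1,0)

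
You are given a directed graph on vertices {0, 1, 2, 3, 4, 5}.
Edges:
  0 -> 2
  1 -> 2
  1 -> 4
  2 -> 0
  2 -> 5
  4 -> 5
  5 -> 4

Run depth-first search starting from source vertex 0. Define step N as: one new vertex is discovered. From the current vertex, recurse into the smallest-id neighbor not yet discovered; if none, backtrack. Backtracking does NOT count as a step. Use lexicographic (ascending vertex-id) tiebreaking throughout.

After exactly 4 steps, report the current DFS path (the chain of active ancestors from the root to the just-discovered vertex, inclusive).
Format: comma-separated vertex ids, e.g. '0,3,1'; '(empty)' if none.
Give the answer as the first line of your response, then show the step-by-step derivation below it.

0,2,5,4

step 1: discover 0; path=0; order=0
step 2: discover 2; path=0>2; order=0,2
step 3: discover 5; path=0>2>5; order=0,2,5
step 4: discover 4; path=0>2>5>4; order=0,2,5,4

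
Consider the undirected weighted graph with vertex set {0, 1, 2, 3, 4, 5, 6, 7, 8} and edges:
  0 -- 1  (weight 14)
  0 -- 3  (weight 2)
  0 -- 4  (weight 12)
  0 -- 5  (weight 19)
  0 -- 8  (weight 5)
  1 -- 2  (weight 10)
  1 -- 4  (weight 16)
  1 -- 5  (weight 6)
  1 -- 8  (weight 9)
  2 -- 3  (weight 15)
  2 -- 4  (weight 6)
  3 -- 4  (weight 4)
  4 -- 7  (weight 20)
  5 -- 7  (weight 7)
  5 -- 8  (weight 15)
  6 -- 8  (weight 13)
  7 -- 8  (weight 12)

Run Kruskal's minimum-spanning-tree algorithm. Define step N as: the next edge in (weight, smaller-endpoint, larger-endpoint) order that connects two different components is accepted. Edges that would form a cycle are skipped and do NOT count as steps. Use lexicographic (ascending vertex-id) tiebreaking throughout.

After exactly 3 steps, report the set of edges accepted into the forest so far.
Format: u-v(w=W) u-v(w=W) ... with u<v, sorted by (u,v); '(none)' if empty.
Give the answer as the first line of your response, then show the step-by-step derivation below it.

0-3(w=2) 0-8(w=5) 3-4(w=4)

step 1: add edge 0-3 (w=2); MST = {0-3(w=2)}
step 2: add edge 3-4 (w=4); MST = {0-3(w=2) 3-4(w=4)}
step 3: add edge 0-8 (w=5); MST = {0-3(w=2) 0-8(w=5) 3-4(w=4)}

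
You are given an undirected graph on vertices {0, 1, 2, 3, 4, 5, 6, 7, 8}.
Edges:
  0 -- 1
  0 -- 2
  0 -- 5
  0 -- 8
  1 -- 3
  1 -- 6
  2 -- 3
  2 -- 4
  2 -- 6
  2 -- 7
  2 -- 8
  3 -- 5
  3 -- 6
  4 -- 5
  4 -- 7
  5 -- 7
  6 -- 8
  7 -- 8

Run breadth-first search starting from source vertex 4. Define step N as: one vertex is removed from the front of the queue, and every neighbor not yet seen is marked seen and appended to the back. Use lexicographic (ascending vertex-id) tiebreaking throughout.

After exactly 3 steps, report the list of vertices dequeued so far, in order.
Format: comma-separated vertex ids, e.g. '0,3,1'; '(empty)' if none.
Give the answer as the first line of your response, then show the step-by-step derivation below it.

4,2,5

step 1: dequeue 4; queue=[2,5,7]; order=4
step 2: dequeue 2; queue=[5,7,0,3,6,8]; order=4,2
step 3: dequeue 5; queue=[7,0,3,6,8]; order=4,2,5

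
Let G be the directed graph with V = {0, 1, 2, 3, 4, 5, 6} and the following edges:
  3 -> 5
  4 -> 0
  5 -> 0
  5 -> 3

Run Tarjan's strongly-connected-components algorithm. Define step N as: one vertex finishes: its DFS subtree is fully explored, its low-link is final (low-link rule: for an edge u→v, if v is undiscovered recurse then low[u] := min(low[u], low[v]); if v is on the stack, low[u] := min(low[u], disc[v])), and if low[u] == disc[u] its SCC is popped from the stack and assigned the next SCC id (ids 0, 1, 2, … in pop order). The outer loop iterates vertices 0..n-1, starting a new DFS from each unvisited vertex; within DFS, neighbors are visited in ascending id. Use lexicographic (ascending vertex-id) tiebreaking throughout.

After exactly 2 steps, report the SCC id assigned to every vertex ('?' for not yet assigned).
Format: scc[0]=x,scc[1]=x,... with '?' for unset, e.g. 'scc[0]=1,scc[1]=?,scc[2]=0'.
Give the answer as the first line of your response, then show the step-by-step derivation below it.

scc[0]=0,scc[1]=1,scc[2]=?,scc[3]=?,scc[4]=?,scc[5]=?,scc[6]=?

step 1: low=(low[0]=0,low[1]=?,low[2]=?,low[3]=?,low[4]=?,low[5]=?,low[6]=?); scc=(scc[0]=0,scc[1]=?,scc[2]=?,scc[3]=?,scc[4]=?,scc[5]=?,scc[6]=?)
step 2: low=(low[0]=0,low[1]=1,low[2]=?,low[3]=?,low[4]=?,low[5]=?,low[6]=?); scc=(scc[0]=0,scc[1]=1,scc[2]=?,scc[3]=?,scc[4]=?,scc[5]=?,scc[6]=?)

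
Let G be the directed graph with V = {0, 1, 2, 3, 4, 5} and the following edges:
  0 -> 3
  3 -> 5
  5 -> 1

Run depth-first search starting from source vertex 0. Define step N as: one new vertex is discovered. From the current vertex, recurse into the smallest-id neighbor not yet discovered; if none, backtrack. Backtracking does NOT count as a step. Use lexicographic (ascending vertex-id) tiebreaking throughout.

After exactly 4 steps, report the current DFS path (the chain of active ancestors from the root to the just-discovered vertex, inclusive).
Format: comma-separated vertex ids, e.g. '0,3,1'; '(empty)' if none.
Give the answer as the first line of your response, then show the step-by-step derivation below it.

0,3,5,1

step 1: discover 0; path=0; order=0
step 2: discover 3; path=0>3; order=0,3
step 3: discover 5; path=0>3>5; order=0,3,5
step 4: discover 1; path=0>3>5>1; order=0,3,5,1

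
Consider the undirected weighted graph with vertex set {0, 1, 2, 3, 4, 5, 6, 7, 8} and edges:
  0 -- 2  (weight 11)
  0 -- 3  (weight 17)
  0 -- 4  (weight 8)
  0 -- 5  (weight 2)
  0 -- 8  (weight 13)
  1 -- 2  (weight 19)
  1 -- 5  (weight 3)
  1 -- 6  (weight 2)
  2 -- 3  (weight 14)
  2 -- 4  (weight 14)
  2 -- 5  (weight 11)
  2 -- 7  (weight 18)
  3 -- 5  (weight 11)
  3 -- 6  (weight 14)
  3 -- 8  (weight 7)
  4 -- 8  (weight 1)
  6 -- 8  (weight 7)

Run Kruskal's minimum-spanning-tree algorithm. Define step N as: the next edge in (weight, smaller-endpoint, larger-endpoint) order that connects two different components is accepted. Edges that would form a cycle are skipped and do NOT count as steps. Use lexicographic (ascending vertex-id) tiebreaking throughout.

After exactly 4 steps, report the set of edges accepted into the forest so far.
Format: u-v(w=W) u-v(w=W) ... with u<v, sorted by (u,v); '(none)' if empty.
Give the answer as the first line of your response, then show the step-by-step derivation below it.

0-5(w=2) 1-5(w=3) 1-6(w=2) 4-8(w=1)

step 1: add edge 4-8 (w=1); MST = {4-8(w=1)}
step 2: add edge 0-5 (w=2); MST = {0-5(w=2) 4-8(w=1)}
step 3: add edge 1-6 (w=2); MST = {0-5(w=2) 1-6(w=2) 4-8(w=1)}
step 4: add edge 1-5 (w=3); MST = {0-5(w=2) 1-5(w=3) 1-6(w=2) 4-8(w=1)}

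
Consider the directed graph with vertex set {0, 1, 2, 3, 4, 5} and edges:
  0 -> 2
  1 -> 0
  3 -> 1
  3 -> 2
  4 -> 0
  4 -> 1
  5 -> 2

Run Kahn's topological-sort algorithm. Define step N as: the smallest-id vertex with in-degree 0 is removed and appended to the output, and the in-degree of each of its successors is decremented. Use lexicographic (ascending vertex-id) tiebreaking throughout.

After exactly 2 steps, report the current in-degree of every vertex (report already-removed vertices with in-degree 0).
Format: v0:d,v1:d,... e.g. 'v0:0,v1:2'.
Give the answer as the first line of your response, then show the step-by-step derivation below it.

v0:1,v1:0,v2:2,v3:0,v4:0,v5:0

step 1: output 3; order=[3]; indeg=(2,1,2,0,0,0)
step 2: output 4; order=[3,4]; indeg=(1,0,2,0,0,0)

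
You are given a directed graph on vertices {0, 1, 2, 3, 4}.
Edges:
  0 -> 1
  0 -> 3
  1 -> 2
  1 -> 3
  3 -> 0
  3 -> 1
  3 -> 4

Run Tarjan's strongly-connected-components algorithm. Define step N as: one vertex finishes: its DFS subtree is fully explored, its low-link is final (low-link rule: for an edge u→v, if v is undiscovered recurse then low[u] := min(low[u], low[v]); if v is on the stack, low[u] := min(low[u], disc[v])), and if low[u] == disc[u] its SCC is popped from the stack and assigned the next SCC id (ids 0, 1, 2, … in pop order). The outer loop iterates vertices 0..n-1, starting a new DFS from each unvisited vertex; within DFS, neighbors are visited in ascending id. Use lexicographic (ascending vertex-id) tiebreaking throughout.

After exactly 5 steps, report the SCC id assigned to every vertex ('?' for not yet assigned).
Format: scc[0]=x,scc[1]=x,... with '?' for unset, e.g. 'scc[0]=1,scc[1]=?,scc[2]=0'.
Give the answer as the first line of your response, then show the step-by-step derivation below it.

scc[0]=2,scc[1]=2,scc[2]=0,scc[3]=2,scc[4]=1

step 1: low=(low[0]=0,low[1]=1,low[2]=2,low[3]=?,low[4]=?); scc=(scc[0]=?,scc[1]=?,scc[2]=0,scc[3]=?,scc[4]=?)
step 2: low=(low[0]=0,low[1]=1,low[2]=2,low[3]=0,low[4]=4); scc=(scc[0]=?,scc[1]=?,scc[2]=0,scc[3]=?,scc[4]=1)
step 3: low=(low[0]=0,low[1]=1,low[2]=2,low[3]=0,low[4]=4); scc=(scc[0]=?,scc[1]=?,scc[2]=0,scc[3]=?,scc[4]=1)
step 4: low=(low[0]=0,low[1]=0,low[2]=2,low[3]=0,low[4]=4); scc=(scc[0]=?,scc[1]=?,scc[2]=0,scc[3]=?,scc[4]=1)
step 5: low=(low[0]=0,low[1]=0,low[2]=2,low[3]=0,low[4]=4); scc=(scc[0]=2,scc[1]=2,scc[2]=0,scc[3]=2,scc[4]=1)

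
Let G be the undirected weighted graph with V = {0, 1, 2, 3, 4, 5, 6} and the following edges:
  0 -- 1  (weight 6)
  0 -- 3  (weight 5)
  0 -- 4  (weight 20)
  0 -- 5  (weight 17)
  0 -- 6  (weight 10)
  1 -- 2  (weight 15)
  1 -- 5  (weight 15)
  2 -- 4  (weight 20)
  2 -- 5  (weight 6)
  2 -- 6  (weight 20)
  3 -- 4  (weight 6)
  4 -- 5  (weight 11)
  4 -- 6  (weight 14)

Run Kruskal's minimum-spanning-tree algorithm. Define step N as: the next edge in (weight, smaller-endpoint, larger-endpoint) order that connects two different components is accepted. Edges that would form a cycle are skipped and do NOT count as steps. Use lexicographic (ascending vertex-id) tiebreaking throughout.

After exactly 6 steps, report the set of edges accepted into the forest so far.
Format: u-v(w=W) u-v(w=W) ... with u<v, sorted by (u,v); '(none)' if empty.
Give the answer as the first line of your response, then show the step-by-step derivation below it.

0-1(w=6) 0-3(w=5) 0-6(w=10) 2-5(w=6) 3-4(w=6) 4-5(w=11)

step 1: add edge 0-3 (w=5); MST = {0-3(w=5)}
step 2: add edge 0-1 (w=6); MST = {0-1(w=6) 0-3(w=5)}
step 3: add edge 2-5 (w=6); MST = {0-1(w=6) 0-3(w=5) 2-5(w=6)}
step 4: add edge 3-4 (w=6); MST = {0-1(w=6) 0-3(w=5) 2-5(w=6) 3-4(w=6)}
step 5: add edge 0-6 (w=10); MST = {0-1(w=6) 0-3(w=5) 0-6(w=10) 2-5(w=6) 3-4(w=6)}
step 6: add edge 4-5 (w=11); MST = {0-1(w=6) 0-3(w=5) 0-6(w=10) 2-5(w=6) 3-4(w=6) 4-5(w=11)}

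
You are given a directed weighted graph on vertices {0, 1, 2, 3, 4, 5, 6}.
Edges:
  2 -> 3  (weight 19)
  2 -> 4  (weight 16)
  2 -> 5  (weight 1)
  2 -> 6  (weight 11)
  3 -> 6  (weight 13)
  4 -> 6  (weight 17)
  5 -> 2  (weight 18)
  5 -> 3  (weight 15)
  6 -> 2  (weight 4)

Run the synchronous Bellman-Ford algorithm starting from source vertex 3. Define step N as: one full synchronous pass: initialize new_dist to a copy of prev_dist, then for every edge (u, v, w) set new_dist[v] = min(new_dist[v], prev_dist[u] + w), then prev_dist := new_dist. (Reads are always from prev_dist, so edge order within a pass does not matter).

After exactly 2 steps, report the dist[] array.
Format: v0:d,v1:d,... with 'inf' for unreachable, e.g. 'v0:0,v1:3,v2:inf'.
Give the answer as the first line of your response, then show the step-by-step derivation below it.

v0:inf,v1:inf,v2:17,v3:0,v4:inf,v5:inf,v6:13

step 1: dist = v0:inf,v1:inf,v2:inf,v3:0,v4:inf,v5:inf,v6:13
step 2: dist = v0:inf,v1:inf,v2:17,v3:0,v4:inf,v5:inf,v6:13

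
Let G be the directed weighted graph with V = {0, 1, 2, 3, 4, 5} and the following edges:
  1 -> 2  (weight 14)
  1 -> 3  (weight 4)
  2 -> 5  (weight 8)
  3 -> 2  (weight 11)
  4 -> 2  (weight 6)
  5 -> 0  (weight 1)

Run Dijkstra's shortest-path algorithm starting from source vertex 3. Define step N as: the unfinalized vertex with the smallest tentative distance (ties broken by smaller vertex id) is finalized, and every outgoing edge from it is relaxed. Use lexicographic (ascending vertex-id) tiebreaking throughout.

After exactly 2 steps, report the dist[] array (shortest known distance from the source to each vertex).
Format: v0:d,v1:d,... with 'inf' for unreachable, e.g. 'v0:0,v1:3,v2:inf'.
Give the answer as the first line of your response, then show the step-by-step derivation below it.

v0:inf,v1:inf,v2:11,v3:0,v4:inf,v5:19

step 1: dist = v0:inf,v1:inf,v2:11,v3:0,v4:inf,v5:inf
step 2: dist = v0:inf,v1:inf,v2:11,v3:0,v4:inf,v5:19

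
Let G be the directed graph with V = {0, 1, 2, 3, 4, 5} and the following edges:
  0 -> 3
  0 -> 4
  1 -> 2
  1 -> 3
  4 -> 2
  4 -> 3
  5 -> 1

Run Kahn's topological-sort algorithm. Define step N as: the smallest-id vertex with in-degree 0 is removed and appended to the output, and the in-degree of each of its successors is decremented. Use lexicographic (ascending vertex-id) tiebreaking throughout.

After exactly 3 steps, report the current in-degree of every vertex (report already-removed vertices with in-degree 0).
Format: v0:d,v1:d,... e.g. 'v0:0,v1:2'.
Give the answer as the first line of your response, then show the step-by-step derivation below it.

v0:0,v1:0,v2:1,v3:1,v4:0,v5:0

step 1: output 0; order=[0]; indeg=(0,1,2,2,0,0)
step 2: output 4; order=[0,4]; indeg=(0,1,1,1,0,0)
step 3: output 5; order=[0,4,5]; indeg=(0,0,1,1,0,0)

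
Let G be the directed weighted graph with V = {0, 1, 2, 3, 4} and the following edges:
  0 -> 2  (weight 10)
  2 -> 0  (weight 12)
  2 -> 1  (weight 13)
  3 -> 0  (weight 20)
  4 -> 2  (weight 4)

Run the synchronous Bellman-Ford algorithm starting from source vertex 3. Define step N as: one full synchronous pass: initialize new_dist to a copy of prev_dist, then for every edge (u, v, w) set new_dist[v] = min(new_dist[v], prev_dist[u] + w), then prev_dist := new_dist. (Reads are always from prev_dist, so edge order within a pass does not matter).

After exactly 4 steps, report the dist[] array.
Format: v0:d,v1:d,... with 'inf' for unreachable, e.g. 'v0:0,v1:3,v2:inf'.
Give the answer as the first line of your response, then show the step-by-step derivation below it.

v0:20,v1:43,v2:30,v3:0,v4:inf

step 1: dist = v0:20,v1:inf,v2:inf,v3:0,v4:inf
step 2: dist = v0:20,v1:inf,v2:30,v3:0,v4:inf
step 3: dist = v0:20,v1:43,v2:30,v3:0,v4:inf
step 4: dist = v0:20,v1:43,v2:30,v3:0,v4:inf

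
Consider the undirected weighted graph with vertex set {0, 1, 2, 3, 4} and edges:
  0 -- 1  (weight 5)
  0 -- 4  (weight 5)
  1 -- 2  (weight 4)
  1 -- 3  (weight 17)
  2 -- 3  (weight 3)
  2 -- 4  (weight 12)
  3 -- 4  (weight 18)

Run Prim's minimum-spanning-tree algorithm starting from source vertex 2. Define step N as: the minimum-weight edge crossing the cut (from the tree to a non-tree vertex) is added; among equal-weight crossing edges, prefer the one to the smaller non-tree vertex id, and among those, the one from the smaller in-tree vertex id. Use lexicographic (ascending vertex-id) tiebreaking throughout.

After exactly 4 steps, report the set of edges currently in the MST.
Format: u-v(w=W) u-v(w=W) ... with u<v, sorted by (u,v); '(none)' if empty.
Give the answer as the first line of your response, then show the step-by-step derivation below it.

0-1(w=5) 0-4(w=5) 1-2(w=4) 2-3(w=3)

step 1: add edge 2-3 (w=3); MST = {2-3(w=3)}
step 2: add edge 1-2 (w=4); MST = {1-2(w=4) 2-3(w=3)}
step 3: add edge 0-1 (w=5); MST = {0-1(w=5) 1-2(w=4) 2-3(w=3)}
step 4: add edge 0-4 (w=5); MST = {0-1(w=5) 0-4(w=5) 1-2(w=4) 2-3(w=3)}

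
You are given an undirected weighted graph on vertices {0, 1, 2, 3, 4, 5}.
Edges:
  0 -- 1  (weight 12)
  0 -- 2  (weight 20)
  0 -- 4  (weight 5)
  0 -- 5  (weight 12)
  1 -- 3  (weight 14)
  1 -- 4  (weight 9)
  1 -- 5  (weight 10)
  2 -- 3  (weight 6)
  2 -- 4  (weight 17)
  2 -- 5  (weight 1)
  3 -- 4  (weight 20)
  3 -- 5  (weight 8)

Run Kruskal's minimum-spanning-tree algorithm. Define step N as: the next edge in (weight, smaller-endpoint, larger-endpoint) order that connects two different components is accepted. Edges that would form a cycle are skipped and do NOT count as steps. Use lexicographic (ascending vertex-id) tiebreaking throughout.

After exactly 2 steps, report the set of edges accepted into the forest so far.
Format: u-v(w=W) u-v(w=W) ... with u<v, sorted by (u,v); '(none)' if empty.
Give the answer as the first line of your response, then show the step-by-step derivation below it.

0-4(w=5) 2-5(w=1)

step 1: add edge 2-5 (w=1); MST = {2-5(w=1)}
step 2: add edge 0-4 (w=5); MST = {0-4(w=5) 2-5(w=1)}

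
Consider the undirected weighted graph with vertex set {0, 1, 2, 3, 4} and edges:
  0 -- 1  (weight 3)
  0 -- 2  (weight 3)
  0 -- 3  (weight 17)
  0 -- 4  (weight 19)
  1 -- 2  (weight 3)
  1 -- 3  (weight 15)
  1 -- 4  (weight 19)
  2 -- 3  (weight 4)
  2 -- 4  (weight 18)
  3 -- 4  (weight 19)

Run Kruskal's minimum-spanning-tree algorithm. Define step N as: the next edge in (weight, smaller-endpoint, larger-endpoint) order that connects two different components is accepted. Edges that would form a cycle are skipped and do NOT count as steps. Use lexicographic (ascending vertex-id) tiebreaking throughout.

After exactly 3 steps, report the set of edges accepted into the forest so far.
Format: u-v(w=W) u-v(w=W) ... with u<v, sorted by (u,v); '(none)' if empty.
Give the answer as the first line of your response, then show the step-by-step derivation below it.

0-1(w=3) 0-2(w=3) 2-3(w=4)

step 1: add edge 0-1 (w=3); MST = {0-1(w=3)}
step 2: add edge 0-2 (w=3); MST = {0-1(w=3) 0-2(w=3)}
step 3: add edge 2-3 (w=4); MST = {0-1(w=3) 0-2(w=3) 2-3(w=4)}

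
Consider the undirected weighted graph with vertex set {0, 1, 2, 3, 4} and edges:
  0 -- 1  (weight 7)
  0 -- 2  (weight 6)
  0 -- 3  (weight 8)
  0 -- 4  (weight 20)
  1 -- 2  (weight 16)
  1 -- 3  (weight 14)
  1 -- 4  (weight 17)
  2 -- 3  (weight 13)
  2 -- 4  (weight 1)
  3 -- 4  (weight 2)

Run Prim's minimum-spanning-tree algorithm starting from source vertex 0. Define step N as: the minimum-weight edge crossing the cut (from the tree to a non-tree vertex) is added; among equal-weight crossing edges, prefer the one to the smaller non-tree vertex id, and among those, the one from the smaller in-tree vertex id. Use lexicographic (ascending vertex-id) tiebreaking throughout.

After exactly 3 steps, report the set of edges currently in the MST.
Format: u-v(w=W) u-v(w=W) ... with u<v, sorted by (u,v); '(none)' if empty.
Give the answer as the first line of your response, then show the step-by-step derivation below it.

0-2(w=6) 2-4(w=1) 3-4(w=2)

step 1: add edge 0-2 (w=6); MST = {0-2(w=6)}
step 2: add edge 2-4 (w=1); MST = {0-2(w=6) 2-4(w=1)}
step 3: add edge 3-4 (w=2); MST = {0-2(w=6) 2-4(w=1) 3-4(w=2)}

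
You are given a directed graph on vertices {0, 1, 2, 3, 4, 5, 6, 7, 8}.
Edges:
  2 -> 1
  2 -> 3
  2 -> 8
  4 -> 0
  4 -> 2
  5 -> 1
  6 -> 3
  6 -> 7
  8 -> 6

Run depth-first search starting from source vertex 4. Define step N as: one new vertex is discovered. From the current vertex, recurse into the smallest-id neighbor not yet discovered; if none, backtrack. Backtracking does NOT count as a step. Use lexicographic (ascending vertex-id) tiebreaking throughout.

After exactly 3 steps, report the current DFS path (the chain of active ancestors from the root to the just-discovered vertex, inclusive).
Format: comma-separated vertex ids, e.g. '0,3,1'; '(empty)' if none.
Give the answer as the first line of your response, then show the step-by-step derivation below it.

4,2

step 1: discover 4; path=4; order=4
step 2: discover 0; path=4>0; order=4,0
step 3: discover 2; path=4>2; order=4,0,2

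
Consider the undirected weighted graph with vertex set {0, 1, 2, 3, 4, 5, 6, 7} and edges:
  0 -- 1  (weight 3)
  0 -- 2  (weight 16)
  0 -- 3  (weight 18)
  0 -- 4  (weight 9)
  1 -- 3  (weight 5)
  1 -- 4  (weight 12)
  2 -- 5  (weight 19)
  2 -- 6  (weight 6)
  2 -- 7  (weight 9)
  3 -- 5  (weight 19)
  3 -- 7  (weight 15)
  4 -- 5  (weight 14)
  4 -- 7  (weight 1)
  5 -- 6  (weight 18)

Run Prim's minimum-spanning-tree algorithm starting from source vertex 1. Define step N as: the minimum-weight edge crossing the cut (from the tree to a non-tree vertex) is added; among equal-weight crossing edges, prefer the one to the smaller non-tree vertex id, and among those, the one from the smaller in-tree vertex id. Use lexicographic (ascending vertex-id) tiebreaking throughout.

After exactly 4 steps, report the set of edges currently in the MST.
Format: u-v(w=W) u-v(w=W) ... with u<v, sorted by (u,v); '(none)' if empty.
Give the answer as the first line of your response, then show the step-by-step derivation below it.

0-1(w=3) 0-4(w=9) 1-3(w=5) 4-7(w=1)

step 1: add edge 0-1 (w=3); MST = {0-1(w=3)}
step 2: add edge 1-3 (w=5); MST = {0-1(w=3) 1-3(w=5)}
step 3: add edge 0-4 (w=9); MST = {0-1(w=3) 0-4(w=9) 1-3(w=5)}
step 4: add edge 4-7 (w=1); MST = {0-1(w=3) 0-4(w=9) 1-3(w=5) 4-7(w=1)}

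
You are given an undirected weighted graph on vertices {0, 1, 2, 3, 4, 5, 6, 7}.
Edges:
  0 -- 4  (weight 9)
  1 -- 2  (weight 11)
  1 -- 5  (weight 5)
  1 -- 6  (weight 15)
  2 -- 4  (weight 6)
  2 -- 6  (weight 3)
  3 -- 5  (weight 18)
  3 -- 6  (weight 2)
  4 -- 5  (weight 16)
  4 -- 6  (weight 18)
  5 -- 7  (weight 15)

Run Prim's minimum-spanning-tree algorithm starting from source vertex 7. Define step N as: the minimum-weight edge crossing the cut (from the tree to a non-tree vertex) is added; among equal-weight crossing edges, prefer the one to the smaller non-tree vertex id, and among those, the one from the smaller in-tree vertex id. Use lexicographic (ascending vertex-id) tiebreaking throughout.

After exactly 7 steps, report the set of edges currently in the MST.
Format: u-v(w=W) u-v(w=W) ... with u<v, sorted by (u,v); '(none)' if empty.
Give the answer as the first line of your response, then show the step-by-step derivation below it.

0-4(w=9) 1-2(w=11) 1-5(w=5) 2-4(w=6) 2-6(w=3) 3-6(w=2) 5-7(w=15)

step 1: add edge 5-7 (w=15); MST = {5-7(w=15)}
step 2: add edge 1-5 (w=5); MST = {1-5(w=5) 5-7(w=15)}
step 3: add edge 1-2 (w=11); MST = {1-2(w=11) 1-5(w=5) 5-7(w=15)}
step 4: add edge 2-6 (w=3); MST = {1-2(w=11) 1-5(w=5) 2-6(w=3) 5-7(w=15)}
step 5: add edge 3-6 (w=2); MST = {1-2(w=11) 1-5(w=5) 2-6(w=3) 3-6(w=2) 5-7(w=15)}
step 6: add edge 2-4 (w=6); MST = {1-2(w=11) 1-5(w=5) 2-4(w=6) 2-6(w=3) 3-6(w=2) 5-7(w=15)}
step 7: add edge 0-4 (w=9); MST = {0-4(w=9) 1-2(w=11) 1-5(w=5) 2-4(w=6) 2-6(w=3) 3-6(w=2) 5-7(w=15)}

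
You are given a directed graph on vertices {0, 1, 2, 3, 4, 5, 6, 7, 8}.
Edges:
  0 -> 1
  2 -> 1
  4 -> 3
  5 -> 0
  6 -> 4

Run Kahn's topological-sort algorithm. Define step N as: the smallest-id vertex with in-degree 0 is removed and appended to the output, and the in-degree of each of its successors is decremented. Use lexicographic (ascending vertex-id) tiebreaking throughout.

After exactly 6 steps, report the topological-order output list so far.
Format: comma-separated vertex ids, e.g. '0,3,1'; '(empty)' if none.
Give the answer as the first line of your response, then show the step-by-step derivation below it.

2,5,0,1,6,4

step 1: output 2; order=[2]; indeg=(1,1,0,1,1,0,0,0,0)
step 2: output 5; order=[2,5]; indeg=(0,1,0,1,1,0,0,0,0)
step 3: output 0; order=[2,5,0]; indeg=(0,0,0,1,1,0,0,0,0)
step 4: output 1; order=[2,5,0,1]; indeg=(0,0,0,1,1,0,0,0,0)
step 5: output 6; order=[2,5,0,1,6]; indeg=(0,0,0,1,0,0,0,0,0)
step 6: output 4; order=[2,5,0,1,6,4]; indeg=(0,0,0,0,0,0,0,0,0)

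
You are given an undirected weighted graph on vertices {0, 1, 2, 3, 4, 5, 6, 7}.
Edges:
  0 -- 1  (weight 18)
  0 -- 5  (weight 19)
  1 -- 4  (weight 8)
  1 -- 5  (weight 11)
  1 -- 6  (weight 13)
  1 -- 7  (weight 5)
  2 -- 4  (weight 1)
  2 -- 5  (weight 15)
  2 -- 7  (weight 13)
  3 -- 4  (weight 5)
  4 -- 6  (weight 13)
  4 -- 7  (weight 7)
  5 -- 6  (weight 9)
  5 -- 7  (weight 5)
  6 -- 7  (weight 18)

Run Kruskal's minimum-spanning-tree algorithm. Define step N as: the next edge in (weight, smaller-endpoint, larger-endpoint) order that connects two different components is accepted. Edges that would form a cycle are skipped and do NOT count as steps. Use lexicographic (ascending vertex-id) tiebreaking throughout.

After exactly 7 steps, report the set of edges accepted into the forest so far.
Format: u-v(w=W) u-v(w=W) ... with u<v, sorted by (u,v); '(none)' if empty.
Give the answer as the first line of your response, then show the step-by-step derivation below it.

0-1(w=18) 1-7(w=5) 2-4(w=1) 3-4(w=5) 4-7(w=7) 5-6(w=9) 5-7(w=5)

step 1: add edge 2-4 (w=1); MST = {2-4(w=1)}
step 2: add edge 1-7 (w=5); MST = {1-7(w=5) 2-4(w=1)}
step 3: add edge 3-4 (w=5); MST = {1-7(w=5) 2-4(w=1) 3-4(w=5)}
step 4: add edge 5-7 (w=5); MST = {1-7(w=5) 2-4(w=1) 3-4(w=5) 5-7(w=5)}
step 5: add edge 4-7 (w=7); MST = {1-7(w=5) 2-4(w=1) 3-4(w=5) 4-7(w=7) 5-7(w=5)}
step 6: add edge 5-6 (w=9); MST = {1-7(w=5) 2-4(w=1) 3-4(w=5) 4-7(w=7) 5-6(w=9) 5-7(w=5)}
step 7: add edge 0-1 (w=18); MST = {0-1(w=18) 1-7(w=5) 2-4(w=1) 3-4(w=5) 4-7(w=7) 5-6(w=9) 5-7(w=5)}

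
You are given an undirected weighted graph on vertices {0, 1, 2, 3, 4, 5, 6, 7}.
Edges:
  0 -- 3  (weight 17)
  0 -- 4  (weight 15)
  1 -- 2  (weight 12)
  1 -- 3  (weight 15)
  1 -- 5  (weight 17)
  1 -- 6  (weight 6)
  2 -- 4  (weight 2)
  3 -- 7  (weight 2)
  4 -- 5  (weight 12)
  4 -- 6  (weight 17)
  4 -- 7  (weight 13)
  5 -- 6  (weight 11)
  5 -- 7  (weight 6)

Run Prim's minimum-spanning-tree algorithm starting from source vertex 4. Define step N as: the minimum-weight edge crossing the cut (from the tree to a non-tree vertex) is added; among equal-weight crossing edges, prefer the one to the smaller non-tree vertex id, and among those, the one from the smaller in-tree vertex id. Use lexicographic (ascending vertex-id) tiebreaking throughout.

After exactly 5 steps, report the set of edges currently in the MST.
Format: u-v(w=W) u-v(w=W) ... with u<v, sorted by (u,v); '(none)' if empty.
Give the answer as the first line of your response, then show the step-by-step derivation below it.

1-2(w=12) 1-6(w=6) 2-4(w=2) 5-6(w=11) 5-7(w=6)

step 1: add edge 2-4 (w=2); MST = {2-4(w=2)}
step 2: add edge 1-2 (w=12); MST = {1-2(w=12) 2-4(w=2)}
step 3: add edge 1-6 (w=6); MST = {1-2(w=12) 1-6(w=6) 2-4(w=2)}
step 4: add edge 5-6 (w=11); MST = {1-2(w=12) 1-6(w=6) 2-4(w=2) 5-6(w=11)}
step 5: add edge 5-7 (w=6); MST = {1-2(w=12) 1-6(w=6) 2-4(w=2) 5-6(w=11) 5-7(w=6)}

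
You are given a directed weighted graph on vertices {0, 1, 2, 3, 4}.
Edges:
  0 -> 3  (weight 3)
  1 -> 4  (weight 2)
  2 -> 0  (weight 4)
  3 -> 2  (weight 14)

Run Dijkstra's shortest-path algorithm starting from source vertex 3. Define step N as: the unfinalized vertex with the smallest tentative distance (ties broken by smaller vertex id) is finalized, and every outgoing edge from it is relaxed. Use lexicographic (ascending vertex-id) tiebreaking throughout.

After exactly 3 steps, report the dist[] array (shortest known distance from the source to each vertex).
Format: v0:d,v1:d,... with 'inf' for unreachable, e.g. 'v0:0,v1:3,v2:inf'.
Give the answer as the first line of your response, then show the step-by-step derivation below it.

v0:18,v1:inf,v2:14,v3:0,v4:inf

step 1: dist = v0:inf,v1:inf,v2:14,v3:0,v4:inf
step 2: dist = v0:18,v1:inf,v2:14,v3:0,v4:inf
step 3: dist = v0:18,v1:inf,v2:14,v3:0,v4:inf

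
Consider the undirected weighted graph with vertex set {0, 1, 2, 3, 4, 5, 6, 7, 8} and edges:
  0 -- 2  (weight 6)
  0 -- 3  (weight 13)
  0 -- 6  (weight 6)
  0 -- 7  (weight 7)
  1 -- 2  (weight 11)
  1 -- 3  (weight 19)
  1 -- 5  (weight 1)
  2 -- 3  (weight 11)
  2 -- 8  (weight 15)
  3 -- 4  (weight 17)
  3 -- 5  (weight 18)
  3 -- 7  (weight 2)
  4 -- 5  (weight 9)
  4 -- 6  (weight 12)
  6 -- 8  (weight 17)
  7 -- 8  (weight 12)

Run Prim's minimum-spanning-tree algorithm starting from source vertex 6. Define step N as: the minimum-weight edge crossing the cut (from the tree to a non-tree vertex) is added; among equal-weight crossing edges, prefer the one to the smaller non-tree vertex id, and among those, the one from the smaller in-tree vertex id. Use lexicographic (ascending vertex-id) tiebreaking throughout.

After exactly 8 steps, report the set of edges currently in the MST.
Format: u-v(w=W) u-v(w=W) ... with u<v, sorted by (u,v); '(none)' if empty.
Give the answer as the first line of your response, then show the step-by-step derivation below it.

0-2(w=6) 0-6(w=6) 0-7(w=7) 1-2(w=11) 1-5(w=1) 3-7(w=2) 4-5(w=9) 7-8(w=12)

step 1: add edge 0-6 (w=6); MST = {0-6(w=6)}
step 2: add edge 0-2 (w=6); MST = {0-2(w=6) 0-6(w=6)}
step 3: add edge 0-7 (w=7); MST = {0-2(w=6) 0-6(w=6) 0-7(w=7)}
step 4: add edge 3-7 (w=2); MST = {0-2(w=6) 0-6(w=6) 0-7(w=7) 3-7(w=2)}
step 5: add edge 1-2 (w=11); MST = {0-2(w=6) 0-6(w=6) 0-7(w=7) 1-2(w=11) 3-7(w=2)}
step 6: add edge 1-5 (w=1); MST = {0-2(w=6) 0-6(w=6) 0-7(w=7) 1-2(w=11) 1-5(w=1) 3-7(w=2)}
step 7: add edge 4-5 (w=9); MST = {0-2(w=6) 0-6(w=6) 0-7(w=7) 1-2(w=11) 1-5(w=1) 3-7(w=2) 4-5(w=9)}
step 8: add edge 7-8 (w=12); MST = {0-2(w=6) 0-6(w=6) 0-7(w=7) 1-2(w=11) 1-5(w=1) 3-7(w=2) 4-5(w=9) 7-8(w=12)}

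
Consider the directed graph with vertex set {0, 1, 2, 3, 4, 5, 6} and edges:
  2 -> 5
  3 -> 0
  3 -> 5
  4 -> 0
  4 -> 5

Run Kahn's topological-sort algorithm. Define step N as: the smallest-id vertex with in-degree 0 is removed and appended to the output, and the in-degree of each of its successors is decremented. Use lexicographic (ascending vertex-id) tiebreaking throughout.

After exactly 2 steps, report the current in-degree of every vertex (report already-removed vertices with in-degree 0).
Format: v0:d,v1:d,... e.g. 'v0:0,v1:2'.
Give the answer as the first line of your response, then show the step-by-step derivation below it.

v0:2,v1:0,v2:0,v3:0,v4:0,v5:2,v6:0

step 1: output 1; order=[1]; indeg=(2,0,0,0,0,3,0)
step 2: output 2; order=[1,2]; indeg=(2,0,0,0,0,2,0)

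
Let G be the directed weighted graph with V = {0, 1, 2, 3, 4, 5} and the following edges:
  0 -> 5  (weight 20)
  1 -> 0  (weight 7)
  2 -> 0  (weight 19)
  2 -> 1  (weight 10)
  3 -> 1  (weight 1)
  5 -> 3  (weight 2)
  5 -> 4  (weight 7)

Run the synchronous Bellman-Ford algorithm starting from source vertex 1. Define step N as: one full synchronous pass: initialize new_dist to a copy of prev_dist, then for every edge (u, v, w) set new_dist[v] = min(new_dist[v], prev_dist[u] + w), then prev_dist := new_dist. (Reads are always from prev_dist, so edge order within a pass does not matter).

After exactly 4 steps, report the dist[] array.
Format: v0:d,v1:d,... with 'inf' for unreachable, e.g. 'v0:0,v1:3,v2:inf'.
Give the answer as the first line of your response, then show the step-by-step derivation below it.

v0:7,v1:0,v2:inf,v3:29,v4:34,v5:27

step 1: dist = v0:7,v1:0,v2:inf,v3:inf,v4:inf,v5:inf
step 2: dist = v0:7,v1:0,v2:inf,v3:inf,v4:inf,v5:27
step 3: dist = v0:7,v1:0,v2:inf,v3:29,v4:34,v5:27
step 4: dist = v0:7,v1:0,v2:inf,v3:29,v4:34,v5:27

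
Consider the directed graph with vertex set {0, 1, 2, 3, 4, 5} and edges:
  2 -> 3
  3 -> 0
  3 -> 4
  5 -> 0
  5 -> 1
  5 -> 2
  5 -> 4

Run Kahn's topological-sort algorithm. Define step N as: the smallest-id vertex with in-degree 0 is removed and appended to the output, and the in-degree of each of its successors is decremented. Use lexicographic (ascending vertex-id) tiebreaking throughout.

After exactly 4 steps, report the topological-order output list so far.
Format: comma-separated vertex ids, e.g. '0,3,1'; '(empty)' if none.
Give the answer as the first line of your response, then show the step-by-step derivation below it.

5,1,2,3

step 1: output 5; order=[5]; indeg=(1,0,0,1,1,0)
step 2: output 1; order=[5,1]; indeg=(1,0,0,1,1,0)
step 3: output 2; order=[5,1,2]; indeg=(1,0,0,0,1,0)
step 4: output 3; order=[5,1,2,3]; indeg=(0,0,0,0,0,0)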